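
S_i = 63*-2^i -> [63, -126, 252, -504, 1008]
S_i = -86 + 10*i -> [-86, -76, -66, -56, -46]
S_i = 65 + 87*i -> [65, 152, 239, 326, 413]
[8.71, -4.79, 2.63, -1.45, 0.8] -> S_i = 8.71*(-0.55)^i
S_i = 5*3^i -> [5, 15, 45, 135, 405]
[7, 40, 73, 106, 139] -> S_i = 7 + 33*i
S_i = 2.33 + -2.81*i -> [2.33, -0.48, -3.29, -6.1, -8.91]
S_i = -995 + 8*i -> [-995, -987, -979, -971, -963]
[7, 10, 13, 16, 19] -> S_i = 7 + 3*i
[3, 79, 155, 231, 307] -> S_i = 3 + 76*i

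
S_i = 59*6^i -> [59, 354, 2124, 12744, 76464]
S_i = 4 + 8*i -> [4, 12, 20, 28, 36]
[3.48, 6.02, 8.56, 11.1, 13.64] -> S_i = 3.48 + 2.54*i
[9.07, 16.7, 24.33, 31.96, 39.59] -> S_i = 9.07 + 7.63*i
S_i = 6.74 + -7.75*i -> [6.74, -1.01, -8.76, -16.51, -24.26]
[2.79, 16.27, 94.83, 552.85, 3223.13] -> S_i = 2.79*5.83^i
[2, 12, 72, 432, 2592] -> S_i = 2*6^i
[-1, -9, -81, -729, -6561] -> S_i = -1*9^i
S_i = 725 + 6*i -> [725, 731, 737, 743, 749]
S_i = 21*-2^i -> [21, -42, 84, -168, 336]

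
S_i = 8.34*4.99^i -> [8.34, 41.62, 207.67, 1036.26, 5170.92]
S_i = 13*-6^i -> [13, -78, 468, -2808, 16848]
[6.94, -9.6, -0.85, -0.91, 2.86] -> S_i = Random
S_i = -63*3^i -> [-63, -189, -567, -1701, -5103]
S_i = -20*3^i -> [-20, -60, -180, -540, -1620]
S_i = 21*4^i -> [21, 84, 336, 1344, 5376]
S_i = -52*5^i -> [-52, -260, -1300, -6500, -32500]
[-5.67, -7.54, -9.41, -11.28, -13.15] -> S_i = -5.67 + -1.87*i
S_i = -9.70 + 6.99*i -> [-9.7, -2.71, 4.28, 11.27, 18.26]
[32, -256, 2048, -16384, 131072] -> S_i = 32*-8^i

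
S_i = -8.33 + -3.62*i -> [-8.33, -11.95, -15.57, -19.19, -22.81]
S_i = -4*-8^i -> [-4, 32, -256, 2048, -16384]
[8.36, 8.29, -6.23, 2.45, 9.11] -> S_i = Random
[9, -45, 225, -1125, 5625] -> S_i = 9*-5^i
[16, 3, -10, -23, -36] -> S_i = 16 + -13*i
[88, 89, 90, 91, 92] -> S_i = 88 + 1*i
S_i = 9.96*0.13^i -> [9.96, 1.29, 0.17, 0.02, 0.0]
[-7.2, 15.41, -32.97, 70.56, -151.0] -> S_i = -7.20*(-2.14)^i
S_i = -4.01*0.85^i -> [-4.01, -3.41, -2.9, -2.46, -2.09]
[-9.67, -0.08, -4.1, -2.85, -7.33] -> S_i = Random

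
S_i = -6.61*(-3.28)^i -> [-6.61, 21.68, -71.11, 233.25, -765.06]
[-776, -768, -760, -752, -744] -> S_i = -776 + 8*i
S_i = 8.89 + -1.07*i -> [8.89, 7.82, 6.75, 5.68, 4.61]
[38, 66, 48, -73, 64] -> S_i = Random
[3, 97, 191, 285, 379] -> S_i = 3 + 94*i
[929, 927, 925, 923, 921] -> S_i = 929 + -2*i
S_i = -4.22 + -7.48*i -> [-4.22, -11.7, -19.18, -26.66, -34.14]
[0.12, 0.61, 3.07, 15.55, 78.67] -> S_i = 0.12*5.06^i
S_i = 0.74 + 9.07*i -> [0.74, 9.81, 18.88, 27.95, 37.02]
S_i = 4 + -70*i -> [4, -66, -136, -206, -276]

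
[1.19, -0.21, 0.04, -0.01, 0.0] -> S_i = 1.19*(-0.18)^i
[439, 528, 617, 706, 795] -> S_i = 439 + 89*i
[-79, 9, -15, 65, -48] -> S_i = Random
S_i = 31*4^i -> [31, 124, 496, 1984, 7936]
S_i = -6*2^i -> [-6, -12, -24, -48, -96]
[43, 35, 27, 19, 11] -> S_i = 43 + -8*i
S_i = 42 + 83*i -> [42, 125, 208, 291, 374]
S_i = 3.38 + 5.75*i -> [3.38, 9.13, 14.88, 20.63, 26.38]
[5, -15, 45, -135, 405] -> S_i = 5*-3^i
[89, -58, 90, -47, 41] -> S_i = Random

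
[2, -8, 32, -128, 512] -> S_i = 2*-4^i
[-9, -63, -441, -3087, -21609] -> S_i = -9*7^i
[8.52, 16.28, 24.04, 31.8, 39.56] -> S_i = 8.52 + 7.76*i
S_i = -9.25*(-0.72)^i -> [-9.25, 6.66, -4.8, 3.45, -2.49]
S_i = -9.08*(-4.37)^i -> [-9.08, 39.68, -173.4, 757.76, -3311.4]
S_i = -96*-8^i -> [-96, 768, -6144, 49152, -393216]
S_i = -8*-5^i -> [-8, 40, -200, 1000, -5000]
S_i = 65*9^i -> [65, 585, 5265, 47385, 426465]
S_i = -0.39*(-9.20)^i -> [-0.39, 3.59, -33.01, 303.69, -2793.93]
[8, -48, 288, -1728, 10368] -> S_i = 8*-6^i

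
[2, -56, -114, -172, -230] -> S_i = 2 + -58*i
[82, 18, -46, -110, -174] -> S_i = 82 + -64*i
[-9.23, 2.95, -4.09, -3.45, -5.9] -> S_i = Random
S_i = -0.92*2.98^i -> [-0.92, -2.74, -8.17, -24.35, -72.55]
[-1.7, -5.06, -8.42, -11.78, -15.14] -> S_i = -1.70 + -3.36*i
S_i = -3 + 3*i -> [-3, 0, 3, 6, 9]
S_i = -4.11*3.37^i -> [-4.11, -13.85, -46.68, -157.3, -530.1]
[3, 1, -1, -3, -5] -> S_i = 3 + -2*i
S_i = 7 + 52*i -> [7, 59, 111, 163, 215]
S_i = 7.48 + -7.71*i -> [7.48, -0.23, -7.94, -15.65, -23.36]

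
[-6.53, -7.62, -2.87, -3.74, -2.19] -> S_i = Random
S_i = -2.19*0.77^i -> [-2.19, -1.69, -1.3, -1.0, -0.77]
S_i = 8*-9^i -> [8, -72, 648, -5832, 52488]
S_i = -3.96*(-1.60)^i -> [-3.96, 6.34, -10.14, 16.22, -25.95]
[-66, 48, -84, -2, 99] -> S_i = Random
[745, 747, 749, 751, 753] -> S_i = 745 + 2*i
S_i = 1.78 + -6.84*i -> [1.78, -5.06, -11.9, -18.74, -25.58]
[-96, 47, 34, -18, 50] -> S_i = Random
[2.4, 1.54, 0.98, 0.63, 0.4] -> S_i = 2.40*0.64^i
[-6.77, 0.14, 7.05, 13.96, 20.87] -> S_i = -6.77 + 6.91*i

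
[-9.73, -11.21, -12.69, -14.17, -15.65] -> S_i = -9.73 + -1.48*i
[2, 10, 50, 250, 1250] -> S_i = 2*5^i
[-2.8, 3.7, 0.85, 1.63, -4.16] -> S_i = Random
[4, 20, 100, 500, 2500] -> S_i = 4*5^i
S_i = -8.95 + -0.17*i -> [-8.95, -9.12, -9.29, -9.46, -9.63]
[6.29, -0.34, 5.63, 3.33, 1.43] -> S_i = Random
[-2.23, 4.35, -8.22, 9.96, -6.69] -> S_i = Random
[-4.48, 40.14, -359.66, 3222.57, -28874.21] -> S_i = -4.48*(-8.96)^i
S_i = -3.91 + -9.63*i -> [-3.91, -13.54, -23.17, -32.8, -42.43]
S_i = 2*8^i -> [2, 16, 128, 1024, 8192]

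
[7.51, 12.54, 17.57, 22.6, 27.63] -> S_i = 7.51 + 5.03*i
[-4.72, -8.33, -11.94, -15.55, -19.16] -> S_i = -4.72 + -3.61*i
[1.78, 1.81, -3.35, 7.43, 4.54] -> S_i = Random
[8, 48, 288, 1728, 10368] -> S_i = 8*6^i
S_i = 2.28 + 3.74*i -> [2.28, 6.02, 9.76, 13.5, 17.24]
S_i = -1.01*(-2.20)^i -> [-1.01, 2.22, -4.89, 10.75, -23.66]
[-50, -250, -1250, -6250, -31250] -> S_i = -50*5^i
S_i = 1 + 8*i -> [1, 9, 17, 25, 33]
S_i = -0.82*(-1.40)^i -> [-0.82, 1.15, -1.61, 2.25, -3.15]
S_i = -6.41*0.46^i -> [-6.41, -2.95, -1.36, -0.62, -0.29]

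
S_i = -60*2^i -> [-60, -120, -240, -480, -960]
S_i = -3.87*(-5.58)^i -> [-3.87, 21.59, -120.5, 672.38, -3751.87]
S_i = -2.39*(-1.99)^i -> [-2.39, 4.76, -9.46, 18.83, -37.48]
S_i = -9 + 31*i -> [-9, 22, 53, 84, 115]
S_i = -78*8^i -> [-78, -624, -4992, -39936, -319488]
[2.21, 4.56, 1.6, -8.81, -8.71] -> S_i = Random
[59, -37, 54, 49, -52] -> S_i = Random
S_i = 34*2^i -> [34, 68, 136, 272, 544]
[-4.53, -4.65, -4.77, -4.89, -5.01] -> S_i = -4.53 + -0.12*i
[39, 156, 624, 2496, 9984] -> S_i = 39*4^i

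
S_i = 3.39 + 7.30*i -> [3.39, 10.69, 17.99, 25.29, 32.59]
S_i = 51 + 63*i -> [51, 114, 177, 240, 303]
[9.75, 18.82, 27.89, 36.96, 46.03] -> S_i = 9.75 + 9.07*i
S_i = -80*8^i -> [-80, -640, -5120, -40960, -327680]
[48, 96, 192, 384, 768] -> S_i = 48*2^i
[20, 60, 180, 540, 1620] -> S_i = 20*3^i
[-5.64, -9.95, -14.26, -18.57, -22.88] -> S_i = -5.64 + -4.31*i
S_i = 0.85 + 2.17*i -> [0.85, 3.02, 5.19, 7.36, 9.53]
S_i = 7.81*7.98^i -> [7.81, 62.32, 497.34, 3968.8, 31671.06]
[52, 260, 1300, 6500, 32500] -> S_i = 52*5^i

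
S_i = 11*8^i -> [11, 88, 704, 5632, 45056]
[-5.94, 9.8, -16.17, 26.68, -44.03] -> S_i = -5.94*(-1.65)^i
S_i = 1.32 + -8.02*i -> [1.32, -6.7, -14.72, -22.74, -30.76]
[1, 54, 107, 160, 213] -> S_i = 1 + 53*i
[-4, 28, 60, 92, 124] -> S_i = -4 + 32*i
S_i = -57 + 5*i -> [-57, -52, -47, -42, -37]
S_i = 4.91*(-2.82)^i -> [4.91, -13.85, 39.05, -110.11, 310.51]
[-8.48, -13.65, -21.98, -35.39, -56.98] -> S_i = -8.48*1.61^i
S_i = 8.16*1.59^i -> [8.16, 12.97, 20.63, 32.8, 52.15]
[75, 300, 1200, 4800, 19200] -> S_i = 75*4^i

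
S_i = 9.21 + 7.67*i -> [9.21, 16.88, 24.55, 32.22, 39.89]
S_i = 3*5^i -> [3, 15, 75, 375, 1875]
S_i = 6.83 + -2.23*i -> [6.83, 4.6, 2.37, 0.14, -2.09]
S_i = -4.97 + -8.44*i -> [-4.97, -13.41, -21.85, -30.29, -38.73]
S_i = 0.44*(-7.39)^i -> [0.44, -3.25, 24.03, -177.58, 1312.29]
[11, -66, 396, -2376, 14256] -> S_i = 11*-6^i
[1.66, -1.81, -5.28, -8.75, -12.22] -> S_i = 1.66 + -3.47*i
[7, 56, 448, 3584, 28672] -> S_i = 7*8^i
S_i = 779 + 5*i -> [779, 784, 789, 794, 799]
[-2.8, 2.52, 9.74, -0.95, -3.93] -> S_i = Random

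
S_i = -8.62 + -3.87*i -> [-8.62, -12.49, -16.36, -20.23, -24.1]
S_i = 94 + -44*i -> [94, 50, 6, -38, -82]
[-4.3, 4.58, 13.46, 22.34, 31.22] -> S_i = -4.30 + 8.88*i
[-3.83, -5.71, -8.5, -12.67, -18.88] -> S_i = -3.83*1.49^i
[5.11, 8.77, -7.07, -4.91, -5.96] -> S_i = Random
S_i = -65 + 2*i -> [-65, -63, -61, -59, -57]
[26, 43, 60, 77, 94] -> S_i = 26 + 17*i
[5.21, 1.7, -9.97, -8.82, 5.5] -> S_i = Random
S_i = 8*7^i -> [8, 56, 392, 2744, 19208]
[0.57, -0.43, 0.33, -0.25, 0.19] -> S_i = 0.57*(-0.76)^i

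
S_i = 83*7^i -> [83, 581, 4067, 28469, 199283]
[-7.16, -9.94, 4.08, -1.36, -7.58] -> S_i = Random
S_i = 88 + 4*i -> [88, 92, 96, 100, 104]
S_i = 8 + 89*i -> [8, 97, 186, 275, 364]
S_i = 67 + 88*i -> [67, 155, 243, 331, 419]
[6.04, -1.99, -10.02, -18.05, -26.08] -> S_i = 6.04 + -8.03*i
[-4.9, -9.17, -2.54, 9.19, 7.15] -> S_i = Random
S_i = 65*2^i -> [65, 130, 260, 520, 1040]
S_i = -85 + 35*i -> [-85, -50, -15, 20, 55]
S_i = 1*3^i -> [1, 3, 9, 27, 81]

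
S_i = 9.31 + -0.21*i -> [9.31, 9.1, 8.89, 8.68, 8.47]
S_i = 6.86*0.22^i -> [6.86, 1.51, 0.33, 0.07, 0.02]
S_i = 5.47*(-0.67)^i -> [5.47, -3.66, 2.46, -1.65, 1.1]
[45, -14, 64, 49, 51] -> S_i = Random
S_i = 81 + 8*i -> [81, 89, 97, 105, 113]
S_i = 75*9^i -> [75, 675, 6075, 54675, 492075]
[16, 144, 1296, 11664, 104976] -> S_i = 16*9^i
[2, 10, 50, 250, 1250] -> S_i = 2*5^i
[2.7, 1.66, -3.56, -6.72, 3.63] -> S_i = Random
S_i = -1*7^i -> [-1, -7, -49, -343, -2401]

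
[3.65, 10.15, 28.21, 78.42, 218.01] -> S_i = 3.65*2.78^i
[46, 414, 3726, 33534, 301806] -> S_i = 46*9^i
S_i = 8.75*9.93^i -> [8.75, 86.89, 862.79, 8567.53, 85075.61]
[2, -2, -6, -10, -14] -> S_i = 2 + -4*i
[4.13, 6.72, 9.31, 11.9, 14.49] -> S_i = 4.13 + 2.59*i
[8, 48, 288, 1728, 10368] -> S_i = 8*6^i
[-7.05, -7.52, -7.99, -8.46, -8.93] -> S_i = -7.05 + -0.47*i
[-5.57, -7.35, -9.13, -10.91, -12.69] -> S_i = -5.57 + -1.78*i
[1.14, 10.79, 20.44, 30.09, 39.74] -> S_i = 1.14 + 9.65*i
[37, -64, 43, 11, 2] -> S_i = Random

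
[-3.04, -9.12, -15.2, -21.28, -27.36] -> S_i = -3.04 + -6.08*i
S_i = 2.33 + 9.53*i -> [2.33, 11.86, 21.39, 30.92, 40.45]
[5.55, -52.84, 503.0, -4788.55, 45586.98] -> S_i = 5.55*(-9.52)^i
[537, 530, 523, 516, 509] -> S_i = 537 + -7*i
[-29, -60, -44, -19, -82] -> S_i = Random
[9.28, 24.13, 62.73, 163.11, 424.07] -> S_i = 9.28*2.60^i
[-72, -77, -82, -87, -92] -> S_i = -72 + -5*i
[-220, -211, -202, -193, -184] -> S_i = -220 + 9*i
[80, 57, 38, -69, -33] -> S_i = Random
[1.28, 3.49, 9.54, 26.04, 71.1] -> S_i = 1.28*2.73^i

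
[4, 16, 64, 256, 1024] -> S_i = 4*4^i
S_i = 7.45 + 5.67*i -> [7.45, 13.12, 18.79, 24.46, 30.13]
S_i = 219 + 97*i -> [219, 316, 413, 510, 607]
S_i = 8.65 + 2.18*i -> [8.65, 10.83, 13.01, 15.19, 17.37]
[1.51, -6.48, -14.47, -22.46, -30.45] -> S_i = 1.51 + -7.99*i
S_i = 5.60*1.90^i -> [5.6, 10.64, 20.22, 38.41, 72.98]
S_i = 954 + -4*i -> [954, 950, 946, 942, 938]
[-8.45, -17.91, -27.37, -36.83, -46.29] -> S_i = -8.45 + -9.46*i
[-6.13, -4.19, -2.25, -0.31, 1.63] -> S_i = -6.13 + 1.94*i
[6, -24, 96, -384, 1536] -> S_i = 6*-4^i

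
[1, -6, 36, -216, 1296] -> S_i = 1*-6^i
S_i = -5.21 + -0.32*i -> [-5.21, -5.53, -5.85, -6.17, -6.49]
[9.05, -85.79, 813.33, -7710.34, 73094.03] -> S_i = 9.05*(-9.48)^i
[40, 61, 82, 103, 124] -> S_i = 40 + 21*i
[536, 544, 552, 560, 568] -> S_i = 536 + 8*i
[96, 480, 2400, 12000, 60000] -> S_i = 96*5^i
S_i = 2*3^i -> [2, 6, 18, 54, 162]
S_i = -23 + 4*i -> [-23, -19, -15, -11, -7]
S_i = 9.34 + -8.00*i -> [9.34, 1.34, -6.66, -14.66, -22.66]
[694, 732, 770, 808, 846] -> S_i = 694 + 38*i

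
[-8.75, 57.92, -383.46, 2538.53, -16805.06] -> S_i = -8.75*(-6.62)^i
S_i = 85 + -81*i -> [85, 4, -77, -158, -239]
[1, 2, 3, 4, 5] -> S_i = 1 + 1*i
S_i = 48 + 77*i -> [48, 125, 202, 279, 356]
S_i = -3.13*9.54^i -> [-3.13, -29.86, -284.87, -2717.62, -25926.14]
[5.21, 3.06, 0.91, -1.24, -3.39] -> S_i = 5.21 + -2.15*i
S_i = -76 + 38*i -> [-76, -38, 0, 38, 76]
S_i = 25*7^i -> [25, 175, 1225, 8575, 60025]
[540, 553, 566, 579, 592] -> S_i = 540 + 13*i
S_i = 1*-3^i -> [1, -3, 9, -27, 81]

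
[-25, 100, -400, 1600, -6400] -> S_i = -25*-4^i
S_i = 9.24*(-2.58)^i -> [9.24, -23.84, 61.51, -158.68, 409.4]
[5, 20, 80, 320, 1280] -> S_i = 5*4^i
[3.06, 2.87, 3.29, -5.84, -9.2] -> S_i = Random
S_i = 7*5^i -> [7, 35, 175, 875, 4375]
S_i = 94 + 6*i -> [94, 100, 106, 112, 118]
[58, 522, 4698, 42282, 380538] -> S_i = 58*9^i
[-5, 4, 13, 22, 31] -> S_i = -5 + 9*i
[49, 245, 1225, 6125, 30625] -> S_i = 49*5^i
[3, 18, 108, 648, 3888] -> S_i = 3*6^i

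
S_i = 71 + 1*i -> [71, 72, 73, 74, 75]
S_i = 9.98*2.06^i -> [9.98, 20.56, 42.35, 87.24, 179.72]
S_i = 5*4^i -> [5, 20, 80, 320, 1280]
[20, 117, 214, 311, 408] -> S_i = 20 + 97*i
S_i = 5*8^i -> [5, 40, 320, 2560, 20480]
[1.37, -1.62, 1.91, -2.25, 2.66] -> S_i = 1.37*(-1.18)^i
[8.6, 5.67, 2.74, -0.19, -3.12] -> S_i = 8.60 + -2.93*i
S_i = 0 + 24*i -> [0, 24, 48, 72, 96]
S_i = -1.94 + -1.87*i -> [-1.94, -3.81, -5.68, -7.55, -9.42]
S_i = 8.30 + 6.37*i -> [8.3, 14.67, 21.04, 27.41, 33.78]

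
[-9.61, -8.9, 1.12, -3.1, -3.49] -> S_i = Random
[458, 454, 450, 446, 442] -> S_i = 458 + -4*i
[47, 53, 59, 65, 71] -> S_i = 47 + 6*i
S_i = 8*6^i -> [8, 48, 288, 1728, 10368]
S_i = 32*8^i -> [32, 256, 2048, 16384, 131072]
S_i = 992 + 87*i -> [992, 1079, 1166, 1253, 1340]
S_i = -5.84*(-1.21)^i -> [-5.84, 7.07, -8.55, 10.35, -12.52]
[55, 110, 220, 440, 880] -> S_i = 55*2^i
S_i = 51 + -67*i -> [51, -16, -83, -150, -217]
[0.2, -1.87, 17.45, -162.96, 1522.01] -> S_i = 0.20*(-9.34)^i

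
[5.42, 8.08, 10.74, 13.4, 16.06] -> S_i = 5.42 + 2.66*i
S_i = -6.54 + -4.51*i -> [-6.54, -11.05, -15.56, -20.07, -24.58]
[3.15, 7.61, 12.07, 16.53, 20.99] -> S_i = 3.15 + 4.46*i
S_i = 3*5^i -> [3, 15, 75, 375, 1875]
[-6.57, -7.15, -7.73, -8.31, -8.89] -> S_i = -6.57 + -0.58*i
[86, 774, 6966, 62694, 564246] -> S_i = 86*9^i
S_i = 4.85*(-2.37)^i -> [4.85, -11.49, 27.24, -64.56, 153.02]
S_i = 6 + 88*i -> [6, 94, 182, 270, 358]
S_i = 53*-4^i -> [53, -212, 848, -3392, 13568]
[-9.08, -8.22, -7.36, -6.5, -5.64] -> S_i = -9.08 + 0.86*i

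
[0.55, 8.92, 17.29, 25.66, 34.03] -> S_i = 0.55 + 8.37*i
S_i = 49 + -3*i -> [49, 46, 43, 40, 37]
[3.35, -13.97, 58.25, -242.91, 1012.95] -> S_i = 3.35*(-4.17)^i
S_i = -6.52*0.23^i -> [-6.52, -1.5, -0.34, -0.08, -0.02]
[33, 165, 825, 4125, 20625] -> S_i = 33*5^i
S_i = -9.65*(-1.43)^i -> [-9.65, 13.8, -19.73, 28.22, -40.35]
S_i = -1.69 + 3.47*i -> [-1.69, 1.78, 5.25, 8.72, 12.19]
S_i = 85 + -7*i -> [85, 78, 71, 64, 57]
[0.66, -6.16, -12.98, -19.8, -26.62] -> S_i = 0.66 + -6.82*i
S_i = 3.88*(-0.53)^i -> [3.88, -2.06, 1.09, -0.58, 0.31]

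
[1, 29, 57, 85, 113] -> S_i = 1 + 28*i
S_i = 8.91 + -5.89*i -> [8.91, 3.02, -2.87, -8.76, -14.65]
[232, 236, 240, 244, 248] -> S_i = 232 + 4*i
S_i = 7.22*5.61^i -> [7.22, 40.5, 227.23, 1274.75, 7151.36]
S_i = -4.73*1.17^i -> [-4.73, -5.53, -6.47, -7.58, -8.86]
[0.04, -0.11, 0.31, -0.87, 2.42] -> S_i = 0.04*(-2.79)^i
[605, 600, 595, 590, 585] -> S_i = 605 + -5*i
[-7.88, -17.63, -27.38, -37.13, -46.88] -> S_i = -7.88 + -9.75*i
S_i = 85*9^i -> [85, 765, 6885, 61965, 557685]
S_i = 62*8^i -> [62, 496, 3968, 31744, 253952]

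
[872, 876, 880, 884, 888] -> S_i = 872 + 4*i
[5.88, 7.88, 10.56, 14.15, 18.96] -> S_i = 5.88*1.34^i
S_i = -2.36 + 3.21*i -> [-2.36, 0.85, 4.06, 7.27, 10.48]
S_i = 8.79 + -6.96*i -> [8.79, 1.83, -5.13, -12.09, -19.05]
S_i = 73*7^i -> [73, 511, 3577, 25039, 175273]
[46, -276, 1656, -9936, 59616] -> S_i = 46*-6^i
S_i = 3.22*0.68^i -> [3.22, 2.19, 1.49, 1.01, 0.69]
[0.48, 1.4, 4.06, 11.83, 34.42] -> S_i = 0.48*2.91^i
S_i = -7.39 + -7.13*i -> [-7.39, -14.52, -21.65, -28.78, -35.91]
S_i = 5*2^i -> [5, 10, 20, 40, 80]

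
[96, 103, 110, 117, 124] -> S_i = 96 + 7*i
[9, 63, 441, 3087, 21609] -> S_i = 9*7^i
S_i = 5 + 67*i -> [5, 72, 139, 206, 273]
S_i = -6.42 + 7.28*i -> [-6.42, 0.86, 8.14, 15.42, 22.7]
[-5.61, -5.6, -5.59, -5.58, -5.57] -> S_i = -5.61 + 0.01*i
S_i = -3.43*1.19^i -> [-3.43, -4.08, -4.86, -5.78, -6.88]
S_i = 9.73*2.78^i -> [9.73, 27.05, 75.2, 209.05, 581.16]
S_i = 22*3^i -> [22, 66, 198, 594, 1782]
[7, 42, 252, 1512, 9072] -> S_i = 7*6^i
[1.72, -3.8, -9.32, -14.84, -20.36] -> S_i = 1.72 + -5.52*i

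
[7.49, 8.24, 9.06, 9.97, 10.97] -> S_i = 7.49*1.10^i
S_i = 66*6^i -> [66, 396, 2376, 14256, 85536]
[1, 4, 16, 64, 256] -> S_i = 1*4^i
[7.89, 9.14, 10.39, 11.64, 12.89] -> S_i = 7.89 + 1.25*i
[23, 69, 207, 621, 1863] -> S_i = 23*3^i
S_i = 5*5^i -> [5, 25, 125, 625, 3125]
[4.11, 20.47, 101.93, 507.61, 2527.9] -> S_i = 4.11*4.98^i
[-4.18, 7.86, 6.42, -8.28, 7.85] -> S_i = Random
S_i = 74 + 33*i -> [74, 107, 140, 173, 206]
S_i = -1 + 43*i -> [-1, 42, 85, 128, 171]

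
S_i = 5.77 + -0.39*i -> [5.77, 5.38, 4.99, 4.6, 4.21]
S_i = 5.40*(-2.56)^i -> [5.4, -13.82, 35.39, -90.6, 231.93]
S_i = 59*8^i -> [59, 472, 3776, 30208, 241664]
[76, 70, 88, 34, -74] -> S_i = Random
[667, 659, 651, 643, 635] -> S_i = 667 + -8*i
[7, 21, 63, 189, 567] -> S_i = 7*3^i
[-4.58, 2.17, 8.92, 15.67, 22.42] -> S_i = -4.58 + 6.75*i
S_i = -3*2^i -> [-3, -6, -12, -24, -48]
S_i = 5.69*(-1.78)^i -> [5.69, -10.13, 18.03, -32.09, 57.12]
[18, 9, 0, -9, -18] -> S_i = 18 + -9*i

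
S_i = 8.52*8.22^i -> [8.52, 70.03, 575.68, 4732.11, 38897.96]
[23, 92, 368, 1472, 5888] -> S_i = 23*4^i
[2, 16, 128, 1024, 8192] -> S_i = 2*8^i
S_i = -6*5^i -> [-6, -30, -150, -750, -3750]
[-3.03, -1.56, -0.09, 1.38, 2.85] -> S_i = -3.03 + 1.47*i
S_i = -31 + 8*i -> [-31, -23, -15, -7, 1]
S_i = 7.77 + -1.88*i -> [7.77, 5.89, 4.01, 2.13, 0.25]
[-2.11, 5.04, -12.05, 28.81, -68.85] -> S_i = -2.11*(-2.39)^i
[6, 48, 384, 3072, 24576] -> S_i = 6*8^i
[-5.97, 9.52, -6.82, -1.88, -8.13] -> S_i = Random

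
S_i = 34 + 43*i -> [34, 77, 120, 163, 206]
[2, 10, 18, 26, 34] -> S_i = 2 + 8*i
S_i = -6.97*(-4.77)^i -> [-6.97, 33.25, -158.59, 756.46, -3608.33]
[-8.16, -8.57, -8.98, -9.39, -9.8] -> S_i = -8.16 + -0.41*i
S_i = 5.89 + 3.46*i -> [5.89, 9.35, 12.81, 16.27, 19.73]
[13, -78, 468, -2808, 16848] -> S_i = 13*-6^i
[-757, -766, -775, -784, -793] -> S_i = -757 + -9*i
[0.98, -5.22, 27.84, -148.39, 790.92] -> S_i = 0.98*(-5.33)^i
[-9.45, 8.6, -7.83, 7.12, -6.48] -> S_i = -9.45*(-0.91)^i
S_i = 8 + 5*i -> [8, 13, 18, 23, 28]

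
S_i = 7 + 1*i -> [7, 8, 9, 10, 11]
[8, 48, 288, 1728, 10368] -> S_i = 8*6^i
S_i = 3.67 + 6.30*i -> [3.67, 9.97, 16.27, 22.57, 28.87]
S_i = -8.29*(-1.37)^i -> [-8.29, 11.36, -15.56, 21.32, -29.2]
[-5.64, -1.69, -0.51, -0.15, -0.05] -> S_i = -5.64*0.30^i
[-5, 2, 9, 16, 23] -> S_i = -5 + 7*i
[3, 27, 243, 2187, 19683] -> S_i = 3*9^i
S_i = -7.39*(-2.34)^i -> [-7.39, 17.29, -40.46, 94.69, -221.57]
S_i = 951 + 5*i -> [951, 956, 961, 966, 971]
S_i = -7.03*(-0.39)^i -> [-7.03, 2.74, -1.07, 0.42, -0.16]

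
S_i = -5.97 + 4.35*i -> [-5.97, -1.62, 2.73, 7.08, 11.43]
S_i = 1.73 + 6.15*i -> [1.73, 7.88, 14.03, 20.18, 26.33]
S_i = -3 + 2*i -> [-3, -1, 1, 3, 5]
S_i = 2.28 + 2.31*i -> [2.28, 4.59, 6.9, 9.21, 11.52]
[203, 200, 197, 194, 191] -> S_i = 203 + -3*i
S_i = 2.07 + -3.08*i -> [2.07, -1.01, -4.09, -7.17, -10.25]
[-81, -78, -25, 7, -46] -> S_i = Random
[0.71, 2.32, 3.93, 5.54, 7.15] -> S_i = 0.71 + 1.61*i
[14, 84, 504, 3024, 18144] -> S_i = 14*6^i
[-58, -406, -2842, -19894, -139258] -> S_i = -58*7^i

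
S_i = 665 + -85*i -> [665, 580, 495, 410, 325]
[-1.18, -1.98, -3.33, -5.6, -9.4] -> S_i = -1.18*1.68^i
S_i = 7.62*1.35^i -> [7.62, 10.29, 13.89, 18.75, 25.31]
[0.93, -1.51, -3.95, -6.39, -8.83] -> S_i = 0.93 + -2.44*i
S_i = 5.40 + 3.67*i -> [5.4, 9.07, 12.74, 16.41, 20.08]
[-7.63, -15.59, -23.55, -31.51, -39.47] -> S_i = -7.63 + -7.96*i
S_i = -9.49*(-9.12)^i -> [-9.49, 86.55, -789.33, 7198.64, -65651.64]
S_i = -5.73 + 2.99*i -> [-5.73, -2.74, 0.25, 3.24, 6.23]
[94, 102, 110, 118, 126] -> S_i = 94 + 8*i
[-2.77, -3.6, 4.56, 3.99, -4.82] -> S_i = Random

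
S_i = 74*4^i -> [74, 296, 1184, 4736, 18944]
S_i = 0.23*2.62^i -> [0.23, 0.6, 1.58, 4.14, 10.84]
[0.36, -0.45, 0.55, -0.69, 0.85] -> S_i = 0.36*(-1.24)^i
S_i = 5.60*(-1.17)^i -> [5.6, -6.55, 7.67, -8.97, 10.49]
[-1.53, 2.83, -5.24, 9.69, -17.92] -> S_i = -1.53*(-1.85)^i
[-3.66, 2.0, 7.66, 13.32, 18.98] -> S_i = -3.66 + 5.66*i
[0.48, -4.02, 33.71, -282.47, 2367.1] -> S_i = 0.48*(-8.38)^i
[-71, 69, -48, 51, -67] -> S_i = Random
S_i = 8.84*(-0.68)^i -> [8.84, -6.01, 4.09, -2.78, 1.89]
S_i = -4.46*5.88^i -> [-4.46, -26.22, -154.2, -906.71, -5331.44]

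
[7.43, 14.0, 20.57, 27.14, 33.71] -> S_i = 7.43 + 6.57*i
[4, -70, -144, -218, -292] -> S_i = 4 + -74*i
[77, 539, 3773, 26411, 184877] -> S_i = 77*7^i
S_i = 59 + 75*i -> [59, 134, 209, 284, 359]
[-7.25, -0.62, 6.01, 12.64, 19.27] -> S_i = -7.25 + 6.63*i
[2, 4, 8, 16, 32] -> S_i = 2*2^i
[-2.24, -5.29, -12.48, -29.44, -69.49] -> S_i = -2.24*2.36^i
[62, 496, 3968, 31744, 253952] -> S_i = 62*8^i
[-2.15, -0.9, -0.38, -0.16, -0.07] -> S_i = -2.15*0.42^i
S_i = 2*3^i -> [2, 6, 18, 54, 162]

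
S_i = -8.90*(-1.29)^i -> [-8.9, 11.48, -14.81, 19.11, -24.65]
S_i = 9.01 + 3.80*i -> [9.01, 12.81, 16.61, 20.41, 24.21]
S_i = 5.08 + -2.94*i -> [5.08, 2.14, -0.8, -3.74, -6.68]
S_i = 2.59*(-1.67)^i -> [2.59, -4.33, 7.22, -12.06, 20.14]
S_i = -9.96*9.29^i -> [-9.96, -92.53, -859.59, -7985.58, -74186.04]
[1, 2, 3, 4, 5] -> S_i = 1 + 1*i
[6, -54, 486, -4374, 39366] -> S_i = 6*-9^i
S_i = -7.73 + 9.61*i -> [-7.73, 1.88, 11.49, 21.1, 30.71]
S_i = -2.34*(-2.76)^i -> [-2.34, 6.46, -17.83, 49.2, -135.79]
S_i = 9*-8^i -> [9, -72, 576, -4608, 36864]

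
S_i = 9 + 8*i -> [9, 17, 25, 33, 41]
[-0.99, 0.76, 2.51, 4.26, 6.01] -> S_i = -0.99 + 1.75*i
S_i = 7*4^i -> [7, 28, 112, 448, 1792]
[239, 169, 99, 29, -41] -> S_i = 239 + -70*i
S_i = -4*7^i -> [-4, -28, -196, -1372, -9604]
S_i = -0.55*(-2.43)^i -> [-0.55, 1.34, -3.25, 7.89, -19.18]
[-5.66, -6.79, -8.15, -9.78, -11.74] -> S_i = -5.66*1.20^i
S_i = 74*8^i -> [74, 592, 4736, 37888, 303104]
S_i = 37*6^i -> [37, 222, 1332, 7992, 47952]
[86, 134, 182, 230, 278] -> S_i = 86 + 48*i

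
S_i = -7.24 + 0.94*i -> [-7.24, -6.3, -5.36, -4.42, -3.48]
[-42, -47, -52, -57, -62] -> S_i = -42 + -5*i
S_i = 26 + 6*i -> [26, 32, 38, 44, 50]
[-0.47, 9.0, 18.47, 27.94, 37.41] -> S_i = -0.47 + 9.47*i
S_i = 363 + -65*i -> [363, 298, 233, 168, 103]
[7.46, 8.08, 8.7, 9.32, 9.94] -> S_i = 7.46 + 0.62*i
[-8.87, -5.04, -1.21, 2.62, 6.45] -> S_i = -8.87 + 3.83*i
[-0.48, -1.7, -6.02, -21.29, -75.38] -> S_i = -0.48*3.54^i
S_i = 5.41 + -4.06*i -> [5.41, 1.35, -2.71, -6.77, -10.83]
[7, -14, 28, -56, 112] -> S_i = 7*-2^i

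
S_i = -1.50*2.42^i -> [-1.5, -3.63, -8.78, -21.26, -51.45]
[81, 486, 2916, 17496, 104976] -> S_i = 81*6^i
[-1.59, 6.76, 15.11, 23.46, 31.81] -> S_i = -1.59 + 8.35*i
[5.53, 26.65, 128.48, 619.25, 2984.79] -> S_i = 5.53*4.82^i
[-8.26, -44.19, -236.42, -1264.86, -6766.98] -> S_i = -8.26*5.35^i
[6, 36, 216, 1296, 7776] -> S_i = 6*6^i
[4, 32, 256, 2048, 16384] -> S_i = 4*8^i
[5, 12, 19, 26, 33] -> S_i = 5 + 7*i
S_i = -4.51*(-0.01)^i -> [-4.51, 0.05, -0.0, 0.0, -0.0]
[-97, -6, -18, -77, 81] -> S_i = Random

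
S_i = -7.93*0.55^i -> [-7.93, -4.36, -2.4, -1.32, -0.73]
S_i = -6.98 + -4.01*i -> [-6.98, -10.99, -15.0, -19.01, -23.02]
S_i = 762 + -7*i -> [762, 755, 748, 741, 734]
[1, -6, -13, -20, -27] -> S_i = 1 + -7*i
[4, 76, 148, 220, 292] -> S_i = 4 + 72*i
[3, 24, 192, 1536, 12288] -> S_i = 3*8^i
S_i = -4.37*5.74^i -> [-4.37, -25.08, -143.98, -826.45, -4743.83]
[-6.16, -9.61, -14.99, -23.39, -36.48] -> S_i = -6.16*1.56^i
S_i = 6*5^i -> [6, 30, 150, 750, 3750]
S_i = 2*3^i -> [2, 6, 18, 54, 162]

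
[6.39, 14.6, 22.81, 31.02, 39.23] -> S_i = 6.39 + 8.21*i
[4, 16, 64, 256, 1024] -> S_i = 4*4^i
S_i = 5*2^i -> [5, 10, 20, 40, 80]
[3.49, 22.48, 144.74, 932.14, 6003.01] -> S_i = 3.49*6.44^i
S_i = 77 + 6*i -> [77, 83, 89, 95, 101]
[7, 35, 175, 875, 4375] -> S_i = 7*5^i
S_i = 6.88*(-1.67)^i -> [6.88, -11.49, 19.19, -32.04, 53.51]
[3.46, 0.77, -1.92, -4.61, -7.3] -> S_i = 3.46 + -2.69*i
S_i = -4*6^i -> [-4, -24, -144, -864, -5184]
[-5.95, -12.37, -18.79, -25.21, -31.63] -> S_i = -5.95 + -6.42*i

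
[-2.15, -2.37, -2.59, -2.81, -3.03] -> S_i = -2.15 + -0.22*i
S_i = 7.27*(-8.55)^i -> [7.27, -62.16, 531.46, -4543.94, 38850.7]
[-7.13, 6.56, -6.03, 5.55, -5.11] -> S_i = -7.13*(-0.92)^i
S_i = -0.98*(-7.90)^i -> [-0.98, 7.74, -61.16, 483.18, -3817.11]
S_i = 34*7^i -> [34, 238, 1666, 11662, 81634]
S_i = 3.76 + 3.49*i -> [3.76, 7.25, 10.74, 14.23, 17.72]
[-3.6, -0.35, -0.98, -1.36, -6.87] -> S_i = Random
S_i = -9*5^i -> [-9, -45, -225, -1125, -5625]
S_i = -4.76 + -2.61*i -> [-4.76, -7.37, -9.98, -12.59, -15.2]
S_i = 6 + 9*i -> [6, 15, 24, 33, 42]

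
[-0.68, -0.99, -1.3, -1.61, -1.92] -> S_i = -0.68 + -0.31*i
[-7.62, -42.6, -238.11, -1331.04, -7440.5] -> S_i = -7.62*5.59^i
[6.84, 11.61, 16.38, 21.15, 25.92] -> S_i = 6.84 + 4.77*i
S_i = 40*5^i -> [40, 200, 1000, 5000, 25000]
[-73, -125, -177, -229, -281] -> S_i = -73 + -52*i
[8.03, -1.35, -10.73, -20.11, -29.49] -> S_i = 8.03 + -9.38*i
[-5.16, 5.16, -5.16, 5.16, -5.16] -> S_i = -5.16*(-1.00)^i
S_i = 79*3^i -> [79, 237, 711, 2133, 6399]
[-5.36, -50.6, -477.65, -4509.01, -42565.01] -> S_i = -5.36*9.44^i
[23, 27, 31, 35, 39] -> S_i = 23 + 4*i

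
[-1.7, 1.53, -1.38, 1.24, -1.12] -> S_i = -1.70*(-0.90)^i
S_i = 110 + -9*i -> [110, 101, 92, 83, 74]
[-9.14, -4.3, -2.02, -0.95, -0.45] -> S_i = -9.14*0.47^i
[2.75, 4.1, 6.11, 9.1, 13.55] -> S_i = 2.75*1.49^i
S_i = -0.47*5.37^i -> [-0.47, -2.52, -13.55, -72.78, -390.84]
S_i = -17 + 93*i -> [-17, 76, 169, 262, 355]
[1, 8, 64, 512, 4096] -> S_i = 1*8^i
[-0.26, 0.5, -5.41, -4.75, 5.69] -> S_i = Random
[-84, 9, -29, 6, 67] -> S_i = Random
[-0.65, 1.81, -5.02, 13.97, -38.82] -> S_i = -0.65*(-2.78)^i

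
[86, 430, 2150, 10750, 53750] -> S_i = 86*5^i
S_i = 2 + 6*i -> [2, 8, 14, 20, 26]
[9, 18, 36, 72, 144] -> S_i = 9*2^i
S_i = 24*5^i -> [24, 120, 600, 3000, 15000]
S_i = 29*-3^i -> [29, -87, 261, -783, 2349]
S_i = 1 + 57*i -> [1, 58, 115, 172, 229]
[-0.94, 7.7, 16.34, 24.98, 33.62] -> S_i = -0.94 + 8.64*i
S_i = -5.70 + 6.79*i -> [-5.7, 1.09, 7.88, 14.67, 21.46]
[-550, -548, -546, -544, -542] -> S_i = -550 + 2*i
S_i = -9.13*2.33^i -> [-9.13, -21.27, -49.57, -115.49, -269.09]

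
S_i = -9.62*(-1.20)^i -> [-9.62, 11.54, -13.85, 16.62, -19.95]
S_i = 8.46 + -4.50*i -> [8.46, 3.96, -0.54, -5.04, -9.54]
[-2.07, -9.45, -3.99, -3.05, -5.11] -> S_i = Random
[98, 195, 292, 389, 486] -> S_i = 98 + 97*i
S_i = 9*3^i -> [9, 27, 81, 243, 729]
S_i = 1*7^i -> [1, 7, 49, 343, 2401]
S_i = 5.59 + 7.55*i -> [5.59, 13.14, 20.69, 28.24, 35.79]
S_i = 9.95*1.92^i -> [9.95, 19.1, 36.68, 70.42, 135.22]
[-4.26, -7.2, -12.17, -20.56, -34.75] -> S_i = -4.26*1.69^i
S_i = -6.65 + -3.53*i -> [-6.65, -10.18, -13.71, -17.24, -20.77]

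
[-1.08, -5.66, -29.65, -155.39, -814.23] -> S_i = -1.08*5.24^i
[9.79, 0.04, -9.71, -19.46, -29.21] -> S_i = 9.79 + -9.75*i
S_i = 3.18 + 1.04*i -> [3.18, 4.22, 5.26, 6.3, 7.34]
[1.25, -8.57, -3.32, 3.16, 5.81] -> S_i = Random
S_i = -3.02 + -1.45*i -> [-3.02, -4.47, -5.92, -7.37, -8.82]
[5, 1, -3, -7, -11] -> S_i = 5 + -4*i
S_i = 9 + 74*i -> [9, 83, 157, 231, 305]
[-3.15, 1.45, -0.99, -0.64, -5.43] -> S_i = Random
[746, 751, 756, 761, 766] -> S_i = 746 + 5*i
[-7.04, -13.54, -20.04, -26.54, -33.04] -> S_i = -7.04 + -6.50*i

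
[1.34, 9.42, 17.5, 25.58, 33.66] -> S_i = 1.34 + 8.08*i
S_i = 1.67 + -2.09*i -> [1.67, -0.42, -2.51, -4.6, -6.69]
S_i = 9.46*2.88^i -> [9.46, 27.24, 78.47, 225.98, 650.82]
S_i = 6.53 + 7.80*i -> [6.53, 14.33, 22.13, 29.93, 37.73]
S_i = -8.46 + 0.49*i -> [-8.46, -7.97, -7.48, -6.99, -6.5]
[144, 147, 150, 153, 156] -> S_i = 144 + 3*i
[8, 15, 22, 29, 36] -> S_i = 8 + 7*i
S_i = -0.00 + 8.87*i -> [0.0, 8.87, 17.74, 26.61, 35.48]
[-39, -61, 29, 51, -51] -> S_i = Random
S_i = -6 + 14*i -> [-6, 8, 22, 36, 50]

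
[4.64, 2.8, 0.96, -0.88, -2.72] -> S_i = 4.64 + -1.84*i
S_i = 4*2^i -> [4, 8, 16, 32, 64]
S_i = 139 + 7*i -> [139, 146, 153, 160, 167]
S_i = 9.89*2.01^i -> [9.89, 19.88, 39.96, 80.31, 161.43]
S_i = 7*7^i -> [7, 49, 343, 2401, 16807]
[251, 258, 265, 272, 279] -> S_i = 251 + 7*i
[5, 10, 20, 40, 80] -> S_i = 5*2^i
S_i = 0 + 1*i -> [0, 1, 2, 3, 4]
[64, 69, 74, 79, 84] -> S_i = 64 + 5*i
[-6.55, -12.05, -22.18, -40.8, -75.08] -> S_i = -6.55*1.84^i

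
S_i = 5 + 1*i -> [5, 6, 7, 8, 9]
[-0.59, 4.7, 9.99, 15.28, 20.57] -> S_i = -0.59 + 5.29*i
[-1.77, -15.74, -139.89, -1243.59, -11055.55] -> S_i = -1.77*8.89^i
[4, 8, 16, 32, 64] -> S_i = 4*2^i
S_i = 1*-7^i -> [1, -7, 49, -343, 2401]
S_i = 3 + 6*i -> [3, 9, 15, 21, 27]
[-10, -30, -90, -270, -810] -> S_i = -10*3^i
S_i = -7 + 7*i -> [-7, 0, 7, 14, 21]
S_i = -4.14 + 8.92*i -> [-4.14, 4.78, 13.7, 22.62, 31.54]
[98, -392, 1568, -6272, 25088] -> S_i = 98*-4^i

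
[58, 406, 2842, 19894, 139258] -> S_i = 58*7^i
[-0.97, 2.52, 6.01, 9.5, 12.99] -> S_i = -0.97 + 3.49*i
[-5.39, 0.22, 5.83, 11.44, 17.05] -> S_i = -5.39 + 5.61*i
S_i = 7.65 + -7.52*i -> [7.65, 0.13, -7.39, -14.91, -22.43]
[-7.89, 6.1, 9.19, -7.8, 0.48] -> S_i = Random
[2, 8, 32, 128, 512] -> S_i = 2*4^i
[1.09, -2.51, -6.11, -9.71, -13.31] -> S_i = 1.09 + -3.60*i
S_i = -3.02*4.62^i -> [-3.02, -13.95, -64.46, -297.81, -1375.86]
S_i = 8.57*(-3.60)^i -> [8.57, -30.85, 111.07, -399.84, 1439.43]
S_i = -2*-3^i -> [-2, 6, -18, 54, -162]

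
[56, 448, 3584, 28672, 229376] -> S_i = 56*8^i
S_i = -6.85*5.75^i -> [-6.85, -39.39, -226.48, -1302.25, -7487.93]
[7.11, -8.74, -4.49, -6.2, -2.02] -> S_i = Random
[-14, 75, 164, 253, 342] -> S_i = -14 + 89*i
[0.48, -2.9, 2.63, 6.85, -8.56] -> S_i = Random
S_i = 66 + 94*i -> [66, 160, 254, 348, 442]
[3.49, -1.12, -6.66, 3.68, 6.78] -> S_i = Random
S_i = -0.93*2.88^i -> [-0.93, -2.68, -7.71, -22.22, -63.98]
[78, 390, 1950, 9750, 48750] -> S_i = 78*5^i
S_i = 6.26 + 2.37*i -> [6.26, 8.63, 11.0, 13.37, 15.74]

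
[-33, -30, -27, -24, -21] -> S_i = -33 + 3*i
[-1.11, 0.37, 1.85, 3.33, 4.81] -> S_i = -1.11 + 1.48*i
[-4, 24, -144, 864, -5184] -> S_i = -4*-6^i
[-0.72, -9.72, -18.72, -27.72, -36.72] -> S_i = -0.72 + -9.00*i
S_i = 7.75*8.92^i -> [7.75, 69.13, 616.64, 5500.43, 49063.79]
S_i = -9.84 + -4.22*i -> [-9.84, -14.06, -18.28, -22.5, -26.72]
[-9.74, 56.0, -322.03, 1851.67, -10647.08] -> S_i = -9.74*(-5.75)^i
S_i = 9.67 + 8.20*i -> [9.67, 17.87, 26.07, 34.27, 42.47]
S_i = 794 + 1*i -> [794, 795, 796, 797, 798]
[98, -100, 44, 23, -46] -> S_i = Random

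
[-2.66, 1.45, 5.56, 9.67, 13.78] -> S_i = -2.66 + 4.11*i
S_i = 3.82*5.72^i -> [3.82, 21.85, 124.98, 714.91, 4089.29]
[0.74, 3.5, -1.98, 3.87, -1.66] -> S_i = Random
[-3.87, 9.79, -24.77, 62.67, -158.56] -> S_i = -3.87*(-2.53)^i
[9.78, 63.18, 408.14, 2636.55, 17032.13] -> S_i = 9.78*6.46^i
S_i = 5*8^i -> [5, 40, 320, 2560, 20480]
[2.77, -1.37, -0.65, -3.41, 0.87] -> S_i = Random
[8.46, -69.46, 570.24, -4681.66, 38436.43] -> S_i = 8.46*(-8.21)^i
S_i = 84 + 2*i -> [84, 86, 88, 90, 92]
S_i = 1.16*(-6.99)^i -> [1.16, -8.11, 56.68, -396.18, 2769.28]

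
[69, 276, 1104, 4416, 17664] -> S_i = 69*4^i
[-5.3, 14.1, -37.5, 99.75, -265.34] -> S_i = -5.30*(-2.66)^i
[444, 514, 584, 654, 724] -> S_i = 444 + 70*i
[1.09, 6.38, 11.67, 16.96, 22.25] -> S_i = 1.09 + 5.29*i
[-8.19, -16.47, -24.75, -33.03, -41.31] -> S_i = -8.19 + -8.28*i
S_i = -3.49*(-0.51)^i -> [-3.49, 1.78, -0.91, 0.46, -0.24]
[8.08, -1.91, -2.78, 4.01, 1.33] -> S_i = Random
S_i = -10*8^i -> [-10, -80, -640, -5120, -40960]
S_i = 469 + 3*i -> [469, 472, 475, 478, 481]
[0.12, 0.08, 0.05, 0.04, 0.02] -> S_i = 0.12*0.67^i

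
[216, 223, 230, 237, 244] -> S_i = 216 + 7*i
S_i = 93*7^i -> [93, 651, 4557, 31899, 223293]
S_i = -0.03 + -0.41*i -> [-0.03, -0.44, -0.85, -1.26, -1.67]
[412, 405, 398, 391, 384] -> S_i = 412 + -7*i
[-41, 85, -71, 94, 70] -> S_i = Random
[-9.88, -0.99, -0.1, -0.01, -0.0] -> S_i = -9.88*0.10^i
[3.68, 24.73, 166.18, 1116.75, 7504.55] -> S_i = 3.68*6.72^i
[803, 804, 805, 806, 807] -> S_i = 803 + 1*i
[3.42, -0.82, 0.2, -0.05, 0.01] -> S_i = 3.42*(-0.24)^i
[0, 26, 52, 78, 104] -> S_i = 0 + 26*i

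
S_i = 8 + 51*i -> [8, 59, 110, 161, 212]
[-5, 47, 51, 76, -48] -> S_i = Random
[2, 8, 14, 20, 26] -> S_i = 2 + 6*i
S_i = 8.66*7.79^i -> [8.66, 67.46, 525.52, 4093.83, 31890.97]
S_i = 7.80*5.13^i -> [7.8, 40.01, 205.27, 1053.04, 5402.12]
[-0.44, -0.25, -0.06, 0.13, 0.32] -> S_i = -0.44 + 0.19*i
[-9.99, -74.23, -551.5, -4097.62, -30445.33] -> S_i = -9.99*7.43^i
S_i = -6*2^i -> [-6, -12, -24, -48, -96]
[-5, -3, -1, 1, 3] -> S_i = -5 + 2*i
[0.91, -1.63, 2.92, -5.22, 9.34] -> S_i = 0.91*(-1.79)^i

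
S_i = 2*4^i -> [2, 8, 32, 128, 512]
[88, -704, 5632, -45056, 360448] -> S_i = 88*-8^i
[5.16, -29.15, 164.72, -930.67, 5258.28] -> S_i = 5.16*(-5.65)^i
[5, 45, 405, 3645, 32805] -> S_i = 5*9^i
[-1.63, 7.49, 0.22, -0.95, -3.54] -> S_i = Random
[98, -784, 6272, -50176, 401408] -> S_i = 98*-8^i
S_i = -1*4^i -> [-1, -4, -16, -64, -256]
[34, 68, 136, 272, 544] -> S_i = 34*2^i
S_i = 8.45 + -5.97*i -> [8.45, 2.48, -3.49, -9.46, -15.43]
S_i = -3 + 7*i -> [-3, 4, 11, 18, 25]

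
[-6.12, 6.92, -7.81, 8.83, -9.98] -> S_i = -6.12*(-1.13)^i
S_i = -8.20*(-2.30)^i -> [-8.2, 18.86, -43.38, 99.77, -229.47]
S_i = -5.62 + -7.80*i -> [-5.62, -13.42, -21.22, -29.02, -36.82]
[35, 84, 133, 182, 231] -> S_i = 35 + 49*i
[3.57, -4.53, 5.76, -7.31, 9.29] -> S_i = 3.57*(-1.27)^i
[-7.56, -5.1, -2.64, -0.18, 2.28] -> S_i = -7.56 + 2.46*i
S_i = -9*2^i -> [-9, -18, -36, -72, -144]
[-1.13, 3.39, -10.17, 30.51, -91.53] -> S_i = -1.13*(-3.00)^i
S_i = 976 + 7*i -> [976, 983, 990, 997, 1004]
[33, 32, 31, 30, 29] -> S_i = 33 + -1*i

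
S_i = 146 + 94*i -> [146, 240, 334, 428, 522]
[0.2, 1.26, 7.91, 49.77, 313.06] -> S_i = 0.20*6.29^i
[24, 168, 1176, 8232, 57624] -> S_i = 24*7^i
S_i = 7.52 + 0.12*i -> [7.52, 7.64, 7.76, 7.88, 8.0]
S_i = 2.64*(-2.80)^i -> [2.64, -7.39, 20.7, -57.95, 162.27]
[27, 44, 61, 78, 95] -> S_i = 27 + 17*i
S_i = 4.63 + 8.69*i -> [4.63, 13.32, 22.01, 30.7, 39.39]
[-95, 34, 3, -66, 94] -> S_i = Random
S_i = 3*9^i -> [3, 27, 243, 2187, 19683]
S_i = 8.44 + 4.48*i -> [8.44, 12.92, 17.4, 21.88, 26.36]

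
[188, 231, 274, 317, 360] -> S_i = 188 + 43*i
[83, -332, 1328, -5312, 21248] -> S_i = 83*-4^i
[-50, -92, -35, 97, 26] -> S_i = Random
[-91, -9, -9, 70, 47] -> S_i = Random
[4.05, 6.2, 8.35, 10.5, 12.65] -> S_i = 4.05 + 2.15*i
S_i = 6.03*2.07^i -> [6.03, 12.48, 25.84, 53.48, 110.71]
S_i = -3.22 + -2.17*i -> [-3.22, -5.39, -7.56, -9.73, -11.9]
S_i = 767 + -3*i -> [767, 764, 761, 758, 755]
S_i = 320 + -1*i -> [320, 319, 318, 317, 316]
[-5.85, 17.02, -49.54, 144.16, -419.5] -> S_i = -5.85*(-2.91)^i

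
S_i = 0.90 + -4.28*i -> [0.9, -3.38, -7.66, -11.94, -16.22]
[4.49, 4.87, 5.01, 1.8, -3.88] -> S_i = Random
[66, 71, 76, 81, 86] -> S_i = 66 + 5*i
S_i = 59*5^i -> [59, 295, 1475, 7375, 36875]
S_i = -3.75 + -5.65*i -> [-3.75, -9.4, -15.05, -20.7, -26.35]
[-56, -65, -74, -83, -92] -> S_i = -56 + -9*i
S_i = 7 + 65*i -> [7, 72, 137, 202, 267]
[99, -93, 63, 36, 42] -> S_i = Random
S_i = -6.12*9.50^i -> [-6.12, -58.14, -552.33, -5247.14, -49847.78]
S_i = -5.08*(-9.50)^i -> [-5.08, 48.26, -458.47, 4355.46, -41376.92]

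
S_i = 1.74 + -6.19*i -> [1.74, -4.45, -10.64, -16.83, -23.02]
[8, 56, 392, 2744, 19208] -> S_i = 8*7^i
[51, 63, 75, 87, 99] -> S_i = 51 + 12*i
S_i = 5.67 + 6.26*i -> [5.67, 11.93, 18.19, 24.45, 30.71]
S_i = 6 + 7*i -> [6, 13, 20, 27, 34]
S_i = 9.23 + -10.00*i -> [9.23, -0.77, -10.77, -20.77, -30.77]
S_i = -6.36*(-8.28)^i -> [-6.36, 52.66, -436.03, 3610.34, -29893.62]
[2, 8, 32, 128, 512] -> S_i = 2*4^i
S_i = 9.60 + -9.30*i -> [9.6, 0.3, -9.0, -18.3, -27.6]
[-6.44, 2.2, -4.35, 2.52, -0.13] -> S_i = Random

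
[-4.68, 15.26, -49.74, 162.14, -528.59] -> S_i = -4.68*(-3.26)^i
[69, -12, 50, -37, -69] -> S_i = Random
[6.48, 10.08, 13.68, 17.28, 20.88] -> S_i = 6.48 + 3.60*i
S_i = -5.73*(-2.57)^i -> [-5.73, 14.73, -37.85, 97.26, -249.97]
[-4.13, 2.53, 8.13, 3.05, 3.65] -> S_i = Random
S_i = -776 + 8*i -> [-776, -768, -760, -752, -744]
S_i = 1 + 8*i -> [1, 9, 17, 25, 33]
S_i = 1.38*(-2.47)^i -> [1.38, -3.41, 8.42, -20.8, 51.36]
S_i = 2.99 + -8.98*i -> [2.99, -5.99, -14.97, -23.95, -32.93]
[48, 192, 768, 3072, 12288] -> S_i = 48*4^i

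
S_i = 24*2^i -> [24, 48, 96, 192, 384]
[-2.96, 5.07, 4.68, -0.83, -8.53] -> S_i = Random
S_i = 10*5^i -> [10, 50, 250, 1250, 6250]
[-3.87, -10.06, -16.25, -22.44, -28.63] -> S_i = -3.87 + -6.19*i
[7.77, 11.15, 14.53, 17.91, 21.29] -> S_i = 7.77 + 3.38*i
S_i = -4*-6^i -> [-4, 24, -144, 864, -5184]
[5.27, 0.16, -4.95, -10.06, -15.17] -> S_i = 5.27 + -5.11*i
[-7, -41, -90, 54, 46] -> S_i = Random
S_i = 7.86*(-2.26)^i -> [7.86, -17.76, 40.15, -90.73, 205.05]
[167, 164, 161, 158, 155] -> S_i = 167 + -3*i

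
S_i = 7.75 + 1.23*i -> [7.75, 8.98, 10.21, 11.44, 12.67]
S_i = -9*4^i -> [-9, -36, -144, -576, -2304]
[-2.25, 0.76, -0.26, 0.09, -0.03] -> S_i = -2.25*(-0.34)^i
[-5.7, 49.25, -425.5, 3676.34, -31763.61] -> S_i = -5.70*(-8.64)^i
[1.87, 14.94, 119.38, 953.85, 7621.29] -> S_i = 1.87*7.99^i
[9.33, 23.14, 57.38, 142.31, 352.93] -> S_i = 9.33*2.48^i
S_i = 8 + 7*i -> [8, 15, 22, 29, 36]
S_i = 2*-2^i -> [2, -4, 8, -16, 32]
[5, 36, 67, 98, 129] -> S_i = 5 + 31*i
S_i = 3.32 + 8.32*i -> [3.32, 11.64, 19.96, 28.28, 36.6]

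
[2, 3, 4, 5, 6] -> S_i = 2 + 1*i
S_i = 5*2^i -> [5, 10, 20, 40, 80]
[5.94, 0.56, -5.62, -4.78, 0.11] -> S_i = Random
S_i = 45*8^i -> [45, 360, 2880, 23040, 184320]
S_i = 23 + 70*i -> [23, 93, 163, 233, 303]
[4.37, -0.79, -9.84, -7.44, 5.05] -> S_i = Random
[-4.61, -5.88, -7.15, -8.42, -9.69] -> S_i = -4.61 + -1.27*i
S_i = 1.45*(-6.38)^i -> [1.45, -9.25, 59.02, -376.56, 2402.43]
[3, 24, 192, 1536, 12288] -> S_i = 3*8^i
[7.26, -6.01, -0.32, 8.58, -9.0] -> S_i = Random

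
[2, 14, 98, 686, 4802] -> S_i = 2*7^i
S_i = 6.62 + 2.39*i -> [6.62, 9.01, 11.4, 13.79, 16.18]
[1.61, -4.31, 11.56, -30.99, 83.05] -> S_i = 1.61*(-2.68)^i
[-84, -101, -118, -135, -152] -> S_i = -84 + -17*i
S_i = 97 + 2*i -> [97, 99, 101, 103, 105]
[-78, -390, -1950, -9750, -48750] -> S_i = -78*5^i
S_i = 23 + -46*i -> [23, -23, -69, -115, -161]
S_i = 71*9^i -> [71, 639, 5751, 51759, 465831]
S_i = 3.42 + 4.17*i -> [3.42, 7.59, 11.76, 15.93, 20.1]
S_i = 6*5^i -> [6, 30, 150, 750, 3750]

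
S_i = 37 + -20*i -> [37, 17, -3, -23, -43]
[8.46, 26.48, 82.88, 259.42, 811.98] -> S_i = 8.46*3.13^i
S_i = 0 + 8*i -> [0, 8, 16, 24, 32]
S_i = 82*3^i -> [82, 246, 738, 2214, 6642]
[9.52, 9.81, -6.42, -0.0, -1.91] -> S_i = Random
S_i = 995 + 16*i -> [995, 1011, 1027, 1043, 1059]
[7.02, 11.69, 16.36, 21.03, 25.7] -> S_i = 7.02 + 4.67*i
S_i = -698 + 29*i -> [-698, -669, -640, -611, -582]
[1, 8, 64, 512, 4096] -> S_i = 1*8^i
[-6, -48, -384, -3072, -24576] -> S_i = -6*8^i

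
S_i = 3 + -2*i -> [3, 1, -1, -3, -5]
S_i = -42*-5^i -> [-42, 210, -1050, 5250, -26250]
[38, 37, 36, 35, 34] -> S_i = 38 + -1*i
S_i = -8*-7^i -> [-8, 56, -392, 2744, -19208]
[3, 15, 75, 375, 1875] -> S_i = 3*5^i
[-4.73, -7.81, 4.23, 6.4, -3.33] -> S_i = Random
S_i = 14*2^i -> [14, 28, 56, 112, 224]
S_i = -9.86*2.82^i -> [-9.86, -27.81, -78.41, -221.12, -623.55]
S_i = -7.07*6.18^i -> [-7.07, -43.69, -270.02, -1668.73, -10312.72]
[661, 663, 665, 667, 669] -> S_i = 661 + 2*i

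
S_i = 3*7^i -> [3, 21, 147, 1029, 7203]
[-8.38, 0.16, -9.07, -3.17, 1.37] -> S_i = Random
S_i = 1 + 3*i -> [1, 4, 7, 10, 13]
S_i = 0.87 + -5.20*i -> [0.87, -4.33, -9.53, -14.73, -19.93]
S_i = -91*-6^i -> [-91, 546, -3276, 19656, -117936]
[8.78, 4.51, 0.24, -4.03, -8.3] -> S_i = 8.78 + -4.27*i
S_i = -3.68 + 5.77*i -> [-3.68, 2.09, 7.86, 13.63, 19.4]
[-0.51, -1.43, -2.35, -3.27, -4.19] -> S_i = -0.51 + -0.92*i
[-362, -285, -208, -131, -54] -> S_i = -362 + 77*i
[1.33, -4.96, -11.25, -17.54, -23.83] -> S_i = 1.33 + -6.29*i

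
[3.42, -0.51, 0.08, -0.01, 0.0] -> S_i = 3.42*(-0.15)^i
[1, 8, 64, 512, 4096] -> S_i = 1*8^i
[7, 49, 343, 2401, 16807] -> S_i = 7*7^i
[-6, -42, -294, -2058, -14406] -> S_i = -6*7^i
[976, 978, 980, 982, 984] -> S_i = 976 + 2*i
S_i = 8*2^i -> [8, 16, 32, 64, 128]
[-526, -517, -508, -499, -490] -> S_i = -526 + 9*i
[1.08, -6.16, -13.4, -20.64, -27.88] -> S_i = 1.08 + -7.24*i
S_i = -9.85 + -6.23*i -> [-9.85, -16.08, -22.31, -28.54, -34.77]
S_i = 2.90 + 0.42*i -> [2.9, 3.32, 3.74, 4.16, 4.58]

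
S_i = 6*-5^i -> [6, -30, 150, -750, 3750]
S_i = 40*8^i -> [40, 320, 2560, 20480, 163840]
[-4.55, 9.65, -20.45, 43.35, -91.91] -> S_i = -4.55*(-2.12)^i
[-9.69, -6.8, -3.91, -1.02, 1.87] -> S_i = -9.69 + 2.89*i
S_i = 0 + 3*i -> [0, 3, 6, 9, 12]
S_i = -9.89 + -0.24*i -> [-9.89, -10.13, -10.37, -10.61, -10.85]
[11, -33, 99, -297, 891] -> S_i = 11*-3^i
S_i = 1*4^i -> [1, 4, 16, 64, 256]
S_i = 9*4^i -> [9, 36, 144, 576, 2304]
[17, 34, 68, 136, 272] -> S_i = 17*2^i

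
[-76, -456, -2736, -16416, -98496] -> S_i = -76*6^i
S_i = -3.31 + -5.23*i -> [-3.31, -8.54, -13.77, -19.0, -24.23]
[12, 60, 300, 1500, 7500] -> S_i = 12*5^i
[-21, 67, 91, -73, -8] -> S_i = Random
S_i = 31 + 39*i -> [31, 70, 109, 148, 187]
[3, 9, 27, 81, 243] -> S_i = 3*3^i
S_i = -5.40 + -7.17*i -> [-5.4, -12.57, -19.74, -26.91, -34.08]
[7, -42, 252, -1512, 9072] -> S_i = 7*-6^i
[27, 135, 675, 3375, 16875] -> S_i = 27*5^i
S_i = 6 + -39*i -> [6, -33, -72, -111, -150]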